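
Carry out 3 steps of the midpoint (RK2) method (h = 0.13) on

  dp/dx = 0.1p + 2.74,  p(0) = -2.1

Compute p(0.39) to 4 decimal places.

-1.0938

Midpoint: k1 = f(x_n, p_n); k2 = f(x_n + h/2, p_n + (h/2)·k1); p_{n+1} = p_n + h·k2.
x=0.000000, p=-2.100000:
  k1 = f(0.000000, -2.100000) = 2.530000
  k2 = f(0.065000, -1.935550) = 2.546445
  p ← -2.100000 + 0.13·2.546445 = -1.768962
x=0.130000, p=-1.768962:
  k1 = f(0.130000, -1.768962) = 2.563104
  k2 = f(0.195000, -1.602360) = 2.579764
  p ← -1.768962 + 0.13·2.579764 = -1.433593
x=0.260000, p=-1.433593:
  k1 = f(0.260000, -1.433593) = 2.596641
  k2 = f(0.325000, -1.264811) = 2.613519
  p ← -1.433593 + 0.13·2.613519 = -1.093835
p(0.39) ≈ -1.0938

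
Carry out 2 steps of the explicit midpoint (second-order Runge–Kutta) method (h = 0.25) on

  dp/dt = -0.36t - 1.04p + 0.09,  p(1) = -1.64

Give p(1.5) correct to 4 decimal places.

-1.1257

Midpoint: k1 = f(t_n, p_n); k2 = f(t_n + h/2, p_n + (h/2)·k1); p_{n+1} = p_n + h·k2.
t=1.000000, p=-1.640000:
  k1 = f(1.000000, -1.640000) = 1.435600
  k2 = f(1.125000, -1.460550) = 1.203972
  p ← -1.640000 + 0.25·1.203972 = -1.339007
t=1.250000, p=-1.339007:
  k1 = f(1.250000, -1.339007) = 1.032567
  k2 = f(1.375000, -1.209936) = 0.853334
  p ← -1.339007 + 0.25·0.853334 = -1.125674
p(1.5) ≈ -1.1257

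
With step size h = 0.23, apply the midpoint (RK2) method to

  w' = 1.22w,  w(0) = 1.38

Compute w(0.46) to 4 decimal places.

Midpoint: k1 = f(x_n, w_n); k2 = f(x_n + h/2, w_n + (h/2)·k1); w_{n+1} = w_n + h·k2.
x=0.000000, w=1.380000:
  k1 = f(0.000000, 1.380000) = 1.683600
  k2 = f(0.115000, 1.573614) = 1.919809
  w ← 1.380000 + 0.23·1.919809 = 1.821556
x=0.230000, w=1.821556:
  k1 = f(0.230000, 1.821556) = 2.222298
  k2 = f(0.345000, 2.077120) = 2.534087
  w ← 1.821556 + 0.23·2.534087 = 2.404396
w(0.46) ≈ 2.4044

2.4044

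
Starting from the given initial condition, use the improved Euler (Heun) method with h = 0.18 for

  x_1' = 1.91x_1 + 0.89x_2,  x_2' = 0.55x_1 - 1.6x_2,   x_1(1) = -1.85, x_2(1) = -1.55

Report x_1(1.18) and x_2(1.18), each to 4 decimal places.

Heun on (x_1,x_2): k1 = f(s_n, state_n); k2 = f(s_n + h, state_n + h·k1); state_{n+1} = state_n + (h/2)·(k1 + k2).
1.000000: (-1.850000, -1.550000)
  k1 = (-4.913000, 1.462500)
  predictor → (-2.734340, -1.286750)
  k2 = (-6.367797, 0.554913)
  → (-2.865272, -1.368433)
(x_1(1.18), x_2(1.18)) ≈ (-2.8653, -1.3684)

-2.8653, -1.3684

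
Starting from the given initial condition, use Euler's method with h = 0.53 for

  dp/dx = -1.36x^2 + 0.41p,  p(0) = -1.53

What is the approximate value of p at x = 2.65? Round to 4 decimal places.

-11.1127

Euler: p_{n+1} = p_n + h·f(x_n, p_n).
x=0.000000, p=-1.530000: f=-0.627300 → p ← -1.530000 + 0.53·(-0.627300) = -1.862469
x=0.530000, p=-1.862469: f=-1.145636 → p ← -1.862469 + 0.53·(-1.145636) = -2.469656
x=1.060000, p=-2.469656: f=-2.540655 → p ← -2.469656 + 0.53·(-2.540655) = -3.816203
x=1.590000, p=-3.816203: f=-5.002859 → p ← -3.816203 + 0.53·(-5.002859) = -6.467719
x=2.120000, p=-6.467719: f=-8.764149 → p ← -6.467719 + 0.53·(-8.764149) = -11.112718
p(2.65) ≈ -11.1127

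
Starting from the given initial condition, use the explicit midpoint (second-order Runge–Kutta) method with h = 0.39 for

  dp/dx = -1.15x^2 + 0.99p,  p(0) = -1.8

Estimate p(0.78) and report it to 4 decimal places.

-4.0318

Midpoint: k1 = f(x_n, p_n); k2 = f(x_n + h/2, p_n + (h/2)·k1); p_{n+1} = p_n + h·k2.
x=0.000000, p=-1.800000:
  k1 = f(0.000000, -1.800000) = -1.782000
  k2 = f(0.195000, -2.147490) = -2.169744
  p ← -1.800000 + 0.39·(-2.169744) = -2.646200
x=0.390000, p=-2.646200:
  k1 = f(0.390000, -2.646200) = -2.794653
  k2 = f(0.585000, -3.191157) = -3.552805
  p ← -2.646200 + 0.39·(-3.552805) = -4.031794
p(0.78) ≈ -4.0318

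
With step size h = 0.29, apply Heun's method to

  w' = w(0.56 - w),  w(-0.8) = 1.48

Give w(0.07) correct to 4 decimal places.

0.9169

Heun: k1 = f(x_n, w_n); k2 = f(x_n + h, w_n + h·k1); w_{n+1} = w_n + (h/2)·(k1 + k2).
x=-0.800000, w=1.480000:
  k1 = f(-0.800000, 1.480000) = -1.361600
  k2 = f(-0.510000, 1.085136) = -0.569844
  w ← 1.480000 + (0.29/2)·(-1.361600 + (-0.569844)) = 1.199941
x=-0.510000, w=1.199941:
  k1 = f(-0.510000, 1.199941) = -0.767891
  k2 = f(-0.220000, 0.977252) = -0.407761
  w ← 1.199941 + (0.29/2)·(-0.767891 + (-0.407761)) = 1.029471
x=-0.220000, w=1.029471:
  k1 = f(-0.220000, 1.029471) = -0.483307
  k2 = f(0.070000, 0.889312) = -0.292861
  w ← 1.029471 + (0.29/2)·(-0.483307 + (-0.292861)) = 0.916927
w(0.07) ≈ 0.9169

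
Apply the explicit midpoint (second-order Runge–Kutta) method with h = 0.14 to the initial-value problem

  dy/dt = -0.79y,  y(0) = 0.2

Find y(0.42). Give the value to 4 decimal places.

Midpoint: k1 = f(t_n, y_n); k2 = f(t_n + h/2, y_n + (h/2)·k1); y_{n+1} = y_n + h·k2.
t=0.000000, y=0.200000:
  k1 = f(0.000000, 0.200000) = -0.158000
  k2 = f(0.070000, 0.188940) = -0.149263
  y ← 0.200000 + 0.14·(-0.149263) = 0.179103
t=0.140000, y=0.179103:
  k1 = f(0.140000, 0.179103) = -0.141492
  k2 = f(0.210000, 0.169199) = -0.133667
  y ← 0.179103 + 0.14·(-0.133667) = 0.160390
t=0.280000, y=0.160390:
  k1 = f(0.280000, 0.160390) = -0.126708
  k2 = f(0.350000, 0.151520) = -0.119701
  y ← 0.160390 + 0.14·(-0.119701) = 0.143632
y(0.42) ≈ 0.1436

0.1436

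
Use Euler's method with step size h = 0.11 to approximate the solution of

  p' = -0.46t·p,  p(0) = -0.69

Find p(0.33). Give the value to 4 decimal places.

-0.6785

Euler: p_{n+1} = p_n + h·f(t_n, p_n).
t=0.000000, p=-0.690000: f=0.000000 → p ← -0.690000 + 0.11·0.000000 = -0.690000
t=0.110000, p=-0.690000: f=0.034914 → p ← -0.690000 + 0.11·0.034914 = -0.686159
t=0.220000, p=-0.686159: f=0.069439 → p ← -0.686159 + 0.11·0.069439 = -0.678521
p(0.33) ≈ -0.6785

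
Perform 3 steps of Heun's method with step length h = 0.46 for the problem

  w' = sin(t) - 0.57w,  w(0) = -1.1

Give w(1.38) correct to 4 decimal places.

0.1147

Heun: k1 = f(t_n, w_n); k2 = f(t_n + h, w_n + h·k1); w_{n+1} = w_n + (h/2)·(k1 + k2).
t=0.000000, w=-1.100000:
  k1 = f(0.000000, -1.100000) = 0.627000
  k2 = f(0.460000, -0.811580) = 0.906549
  w ← -1.100000 + (0.46/2)·(0.627000 + 0.906549) = -0.747284
t=0.460000, w=-0.747284:
  k1 = f(0.460000, -0.747284) = 0.869900
  k2 = f(0.920000, -0.347130) = 0.993466
  w ← -0.747284 + (0.46/2)·(0.869900 + 0.993466) = -0.318710
t=0.920000, w=-0.318710:
  k1 = f(0.920000, -0.318710) = 0.977266
  k2 = f(1.380000, 0.130833) = 0.907279
  w ← -0.318710 + (0.46/2)·(0.977266 + 0.907279) = 0.114736
w(1.38) ≈ 0.1147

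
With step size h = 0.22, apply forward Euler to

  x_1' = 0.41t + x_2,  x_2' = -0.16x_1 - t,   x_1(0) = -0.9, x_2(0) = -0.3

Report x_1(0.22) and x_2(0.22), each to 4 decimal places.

-0.9660, -0.2683

Euler on (x_1,x_2): x_1_{n+1} = x_1_n + h·x_1', x_2_{n+1} = x_2_n + h·x_2'.
0.000000: (-0.900000, -0.300000); f=(-0.300000, 0.144000) → (-0.966000, -0.268320)
(x_1(0.22), x_2(0.22)) ≈ (-0.9660, -0.2683)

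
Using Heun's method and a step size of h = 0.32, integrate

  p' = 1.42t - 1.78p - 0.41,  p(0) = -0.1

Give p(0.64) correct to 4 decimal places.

0.0352

Heun: k1 = f(t_n, p_n); k2 = f(t_n + h, p_n + h·k1); p_{n+1} = p_n + (h/2)·(k1 + k2).
t=0.000000, p=-0.100000:
  k1 = f(0.000000, -0.100000) = -0.232000
  k2 = f(0.320000, -0.174240) = 0.354547
  p ← -0.100000 + (0.32/2)·(-0.232000 + 0.354547) = -0.080392
t=0.320000, p=-0.080392:
  k1 = f(0.320000, -0.080392) = 0.187499
  k2 = f(0.640000, -0.020393) = 0.535099
  p ← -0.080392 + (0.32/2)·(0.187499 + 0.535099) = 0.035223
p(0.64) ≈ 0.0352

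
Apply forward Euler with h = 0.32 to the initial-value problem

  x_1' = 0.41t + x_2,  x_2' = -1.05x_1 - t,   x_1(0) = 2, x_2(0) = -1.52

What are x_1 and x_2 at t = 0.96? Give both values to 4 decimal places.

Euler on (x_1,x_2): x_1_{n+1} = x_1_n + h·x_1', x_2_{n+1} = x_2_n + h·x_2'.
0.000000: (2.000000, -1.520000); f=(-1.520000, -2.100000) → (1.513600, -2.192000)
0.320000: (1.513600, -2.192000); f=(-2.060800, -1.909280) → (0.854144, -2.802970)
0.640000: (0.854144, -2.802970); f=(-2.540570, -1.536851) → (0.041162, -3.294762)
(x_1(0.96), x_2(0.96)) ≈ (0.0412, -3.2948)

0.0412, -3.2948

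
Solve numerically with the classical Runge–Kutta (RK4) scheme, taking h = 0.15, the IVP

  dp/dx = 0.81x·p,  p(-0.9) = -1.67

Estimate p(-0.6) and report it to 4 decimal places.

RK4: k1 = f(x_n, p_n); k2 = f(x_n + h/2, p_n + (h/2)·k1); k3 = f(x_n + h/2, p_n + (h/2)·k2); k4 = f(x_n + h, p_n + h·k3); p_{n+1} = p_n + (h/6)·(k1 + 2k2 + 2k3 + k4).
x=-0.900000, p=-1.670000:
  k1 = f(-0.900000, -1.670000) = 1.217430
  k2 = f(-0.825000, -1.578693) = 1.054961
  k3 = f(-0.825000, -1.590878) = 1.063104
  k4 = f(-0.750000, -1.510534) = 0.917650
  p ← -1.670000 + (0.15/6)·(k1 + 2k2 + 2k3 + k4) = -1.510720
x=-0.750000, p=-1.510720:
  k1 = f(-0.750000, -1.510720) = 0.917762
  k2 = f(-0.675000, -1.441888) = 0.788352
  k3 = f(-0.675000, -1.451593) = 0.793659
  k4 = f(-0.600000, -1.391671) = 0.676352
  p ← -1.510720 + (0.15/6)·(k1 + 2k2 + 2k3 + k4) = -1.391766
p(-0.6) ≈ -1.3918

-1.3918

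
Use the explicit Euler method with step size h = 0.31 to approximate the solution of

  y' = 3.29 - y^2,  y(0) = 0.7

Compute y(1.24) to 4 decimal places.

Euler: y_{n+1} = y_n + h·f(t_n, y_n).
t=0.000000, y=0.700000: f=2.800000 → y ← 0.700000 + 0.31·2.800000 = 1.568000
t=0.310000, y=1.568000: f=0.831376 → y ← 1.568000 + 0.31·0.831376 = 1.825727
t=0.620000, y=1.825727: f=-0.043277 → y ← 1.825727 + 0.31·(-0.043277) = 1.812311
t=0.930000, y=1.812311: f=0.005530 → y ← 1.812311 + 0.31·0.005530 = 1.814025
y(1.24) ≈ 1.8140

1.8140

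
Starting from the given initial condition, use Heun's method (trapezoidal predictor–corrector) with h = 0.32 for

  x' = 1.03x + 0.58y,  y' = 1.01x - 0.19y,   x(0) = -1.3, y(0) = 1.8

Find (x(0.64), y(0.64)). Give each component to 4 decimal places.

Heun on (x,y): k1 = f(s_n, state_n); k2 = f(s_n + h, state_n + h·k1); state_{n+1} = state_n + (h/2)·(k1 + k2).
0.000000: (-1.300000, 1.800000)
  k1 = (-0.295000, -1.655000)
  predictor → (-1.394400, 1.270400)
  k2 = (-0.699400, -1.649720)
  → (-1.459104, 1.271245)
0.320000: (-1.459104, 1.271245)
  k1 = (-0.765555, -1.715232)
  predictor → (-1.704082, 0.722371)
  k2 = (-1.336229, -1.858373)
  → (-1.795389, 0.699468)
(x(0.64), y(0.64)) ≈ (-1.7954, 0.6995)

-1.7954, 0.6995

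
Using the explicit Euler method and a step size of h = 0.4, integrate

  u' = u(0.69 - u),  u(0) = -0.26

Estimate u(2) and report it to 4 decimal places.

Euler: u_{n+1} = u_n + h·f(s_n, u_n).
s=0.000000, u=-0.260000: f=-0.247000 → u ← -0.260000 + 0.4·(-0.247000) = -0.358800
s=0.400000, u=-0.358800: f=-0.376309 → u ← -0.358800 + 0.4·(-0.376309) = -0.509324
s=0.800000, u=-0.509324: f=-0.610844 → u ← -0.509324 + 0.4·(-0.610844) = -0.753661
s=1.200000, u=-0.753661: f=-1.088032 → u ← -0.753661 + 0.4·(-1.088032) = -1.188874
s=1.600000, u=-1.188874: f=-2.233745 → u ← -1.188874 + 0.4·(-2.233745) = -2.082372
u(2) ≈ -2.0824

-2.0824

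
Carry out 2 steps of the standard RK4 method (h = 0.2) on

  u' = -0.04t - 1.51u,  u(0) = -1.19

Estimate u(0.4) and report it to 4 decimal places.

-0.6532

RK4: k1 = f(t_n, u_n); k2 = f(t_n + h/2, u_n + (h/2)·k1); k3 = f(t_n + h/2, u_n + (h/2)·k2); k4 = f(t_n + h, u_n + h·k3); u_{n+1} = u_n + (h/6)·(k1 + 2k2 + 2k3 + k4).
t=0.000000, u=-1.190000:
  k1 = f(0.000000, -1.190000) = 1.796900
  k2 = f(0.100000, -1.010310) = 1.521568
  k3 = f(0.100000, -1.037843) = 1.563143
  k4 = f(0.200000, -0.877371) = 1.316831
  u ← -1.190000 + (0.2/6)·(k1 + 2k2 + 2k3 + k4) = -0.880562
t=0.200000, u=-0.880562:
  k1 = f(0.200000, -0.880562) = 1.321648
  k2 = f(0.300000, -0.748397) = 1.118079
  k3 = f(0.300000, -0.768754) = 1.148818
  k4 = f(0.400000, -0.650798) = 0.966705
  u ← -0.880562 + (0.2/6)·(k1 + 2k2 + 2k3 + k4) = -0.653157
u(0.4) ≈ -0.6532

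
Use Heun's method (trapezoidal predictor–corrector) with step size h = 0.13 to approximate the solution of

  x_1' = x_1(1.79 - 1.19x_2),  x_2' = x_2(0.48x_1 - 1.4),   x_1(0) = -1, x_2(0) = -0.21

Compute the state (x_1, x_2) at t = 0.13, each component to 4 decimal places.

Heun on (x_1,x_2): k1 = f(t_n, state_n); k2 = f(t_n + h, state_n + h·k1); state_{n+1} = state_n + (h/2)·(k1 + k2).
0.000000: (-1.000000, -0.210000)
  k1 = (-2.039900, 0.394800)
  predictor → (-1.265187, -0.158676)
  k2 = (-2.503583, 0.318509)
  → (-1.295326, -0.163635)
(x_1(0.13), x_2(0.13)) ≈ (-1.2953, -0.1636)

-1.2953, -0.1636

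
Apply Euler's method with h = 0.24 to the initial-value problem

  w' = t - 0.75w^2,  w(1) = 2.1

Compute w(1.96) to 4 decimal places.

Euler: w_{n+1} = w_n + h·f(t_n, w_n).
t=1.000000, w=2.100000: f=-2.307500 → w ← 2.100000 + 0.24·(-2.307500) = 1.546200
t=1.240000, w=1.546200: f=-0.553051 → w ← 1.546200 + 0.24·(-0.553051) = 1.413468
t=1.480000, w=1.413468: f=-0.018418 → w ← 1.413468 + 0.24·(-0.018418) = 1.409047
t=1.720000, w=1.409047: f=0.230939 → w ← 1.409047 + 0.24·0.230939 = 1.464473
w(1.96) ≈ 1.4645

1.4645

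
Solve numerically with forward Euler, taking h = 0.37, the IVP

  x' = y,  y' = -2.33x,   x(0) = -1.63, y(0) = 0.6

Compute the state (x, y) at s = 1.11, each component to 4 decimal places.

0.5250, 3.7933

Euler on (x,y): x_{n+1} = x_n + h·x', y_{n+1} = y_n + h·y'.
0.000000: (-1.630000, 0.600000); f=(0.600000, 3.797900) → (-1.408000, 2.005223)
0.370000: (-1.408000, 2.005223); f=(2.005223, 3.280640) → (-0.666067, 3.219060)
0.740000: (-0.666067, 3.219060); f=(3.219060, 1.551937) → (0.524985, 3.793277)
(x(1.11), y(1.11)) ≈ (0.5250, 3.7933)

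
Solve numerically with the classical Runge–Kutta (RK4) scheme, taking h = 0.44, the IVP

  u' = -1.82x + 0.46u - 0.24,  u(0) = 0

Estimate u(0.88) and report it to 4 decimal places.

RK4: k1 = f(x_n, u_n); k2 = f(x_n + h/2, u_n + (h/2)·k1); k3 = f(x_n + h/2, u_n + (h/2)·k2); k4 = f(x_n + h, u_n + h·k3); u_{n+1} = u_n + (h/6)·(k1 + 2k2 + 2k3 + k4).
x=0.000000, u=0.000000:
  k1 = f(0.000000, 0.000000) = -0.240000
  k2 = f(0.220000, -0.052800) = -0.664688
  k3 = f(0.220000, -0.146231) = -0.707666
  k4 = f(0.440000, -0.311373) = -1.184032
  u ← 0.000000 + (0.44/6)·(k1 + 2k2 + 2k3 + k4) = -0.305708
x=0.440000, u=-0.305708:
  k1 = f(0.440000, -0.305708) = -1.181426
  k2 = f(0.660000, -0.565621) = -1.701386
  k3 = f(0.660000, -0.680013) = -1.754006
  k4 = f(0.880000, -1.077470) = -2.337236
  u ← -0.305708 + (0.44/6)·(k1 + 2k2 + 2k3 + k4) = -1.070534
u(0.88) ≈ -1.0705

-1.0705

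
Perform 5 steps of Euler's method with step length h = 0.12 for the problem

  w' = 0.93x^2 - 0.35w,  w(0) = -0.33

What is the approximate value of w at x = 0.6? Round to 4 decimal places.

-0.2194

Euler: w_{n+1} = w_n + h·f(x_n, w_n).
x=0.000000, w=-0.330000: f=0.115500 → w ← -0.330000 + 0.12·0.115500 = -0.316140
x=0.120000, w=-0.316140: f=0.124041 → w ← -0.316140 + 0.12·0.124041 = -0.301255
x=0.240000, w=-0.301255: f=0.159007 → w ← -0.301255 + 0.12·0.159007 = -0.282174
x=0.360000, w=-0.282174: f=0.219289 → w ← -0.282174 + 0.12·0.219289 = -0.255860
x=0.480000, w=-0.255860: f=0.303823 → w ← -0.255860 + 0.12·0.303823 = -0.219401
w(0.6) ≈ -0.2194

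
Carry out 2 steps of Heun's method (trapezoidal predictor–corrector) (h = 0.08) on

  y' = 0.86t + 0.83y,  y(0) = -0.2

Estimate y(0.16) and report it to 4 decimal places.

-0.2170

Heun: k1 = f(t_n, y_n); k2 = f(t_n + h, y_n + h·k1); y_{n+1} = y_n + (h/2)·(k1 + k2).
t=0.000000, y=-0.200000:
  k1 = f(0.000000, -0.200000) = -0.166000
  k2 = f(0.080000, -0.213280) = -0.108222
  y ← -0.200000 + (0.08/2)·(-0.166000 + (-0.108222)) = -0.210969
t=0.080000, y=-0.210969:
  k1 = f(0.080000, -0.210969) = -0.106304
  k2 = f(0.160000, -0.219473) = -0.044563
  y ← -0.210969 + (0.08/2)·(-0.106304 + (-0.044563)) = -0.217004
y(0.16) ≈ -0.2170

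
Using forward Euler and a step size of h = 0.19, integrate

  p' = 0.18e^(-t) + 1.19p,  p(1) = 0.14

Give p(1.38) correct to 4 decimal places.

0.2363

Euler: p_{n+1} = p_n + h·f(t_n, p_n).
t=1.000000, p=0.140000: f=0.232818 → p ← 0.140000 + 0.19·0.232818 = 0.184235
t=1.190000, p=0.184235: f=0.274000 → p ← 0.184235 + 0.19·0.274000 = 0.236295
p(1.38) ≈ 0.2363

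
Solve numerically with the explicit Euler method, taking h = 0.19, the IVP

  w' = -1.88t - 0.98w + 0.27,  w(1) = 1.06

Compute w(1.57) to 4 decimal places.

Euler: w_{n+1} = w_n + h·f(t_n, w_n).
t=1.000000, w=1.060000: f=-2.648800 → w ← 1.060000 + 0.19·(-2.648800) = 0.556728
t=1.190000, w=0.556728: f=-2.512793 → w ← 0.556728 + 0.19·(-2.512793) = 0.079297
t=1.380000, w=0.079297: f=-2.402111 → w ← 0.079297 + 0.19·(-2.402111) = -0.377104
w(1.57) ≈ -0.3771

-0.3771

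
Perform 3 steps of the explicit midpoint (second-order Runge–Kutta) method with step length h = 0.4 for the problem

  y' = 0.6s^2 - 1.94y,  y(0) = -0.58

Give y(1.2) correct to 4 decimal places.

Midpoint: k1 = f(s_n, y_n); k2 = f(s_n + h/2, y_n + (h/2)·k1); y_{n+1} = y_n + h·k2.
s=0.000000, y=-0.580000:
  k1 = f(0.000000, -0.580000) = 1.125200
  k2 = f(0.200000, -0.354960) = 0.712622
  y ← -0.580000 + 0.4·0.712622 = -0.294951
s=0.400000, y=-0.294951:
  k1 = f(0.400000, -0.294951) = 0.668205
  k2 = f(0.600000, -0.161310) = 0.528941
  y ← -0.294951 + 0.4·0.528941 = -0.083374
s=0.800000, y=-0.083374:
  k1 = f(0.800000, -0.083374) = 0.545746
  k2 = f(1.000000, 0.025775) = 0.549997
  y ← -0.083374 + 0.4·0.549997 = 0.136624
y(1.2) ≈ 0.1366

0.1366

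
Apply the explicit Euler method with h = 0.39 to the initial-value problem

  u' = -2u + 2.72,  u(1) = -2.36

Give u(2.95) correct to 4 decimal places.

1.3581

Euler: u_{n+1} = u_n + h·f(x_n, u_n).
x=1.000000, u=-2.360000: f=7.440000 → u ← -2.360000 + 0.39·7.440000 = 0.541600
x=1.390000, u=0.541600: f=1.636800 → u ← 0.541600 + 0.39·1.636800 = 1.179952
x=1.780000, u=1.179952: f=0.360096 → u ← 1.179952 + 0.39·0.360096 = 1.320389
x=2.170000, u=1.320389: f=0.079221 → u ← 1.320389 + 0.39·0.079221 = 1.351286
x=2.560000, u=1.351286: f=0.017429 → u ← 1.351286 + 0.39·0.017429 = 1.358083
u(2.95) ≈ 1.3581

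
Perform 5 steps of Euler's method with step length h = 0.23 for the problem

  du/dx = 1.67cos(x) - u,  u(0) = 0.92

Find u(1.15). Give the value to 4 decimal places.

Euler: u_{n+1} = u_n + h·f(x_n, u_n).
x=0.000000, u=0.920000: f=0.750000 → u ← 0.920000 + 0.23·0.750000 = 1.092500
x=0.230000, u=1.092500: f=0.533523 → u ← 1.092500 + 0.23·0.533523 = 1.215210
x=0.460000, u=1.215210: f=0.281197 → u ← 1.215210 + 0.23·0.281197 = 1.279886
x=0.690000, u=1.279886: f=0.008095 → u ← 1.279886 + 0.23·0.008095 = 1.281748
x=0.920000, u=1.281748: f=-0.270028 → u ← 1.281748 + 0.23·(-0.270028) = 1.219641
u(1.15) ≈ 1.2196

1.2196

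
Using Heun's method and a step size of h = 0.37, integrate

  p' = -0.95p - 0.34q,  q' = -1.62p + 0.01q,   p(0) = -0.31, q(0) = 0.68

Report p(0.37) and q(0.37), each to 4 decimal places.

-0.3025, 0.8617

Heun on (p,q): k1 = f(s_n, state_n); k2 = f(s_n + h, state_n + h·k1); state_{n+1} = state_n + (h/2)·(k1 + k2).
0.000000: (-0.310000, 0.680000)
  k1 = (0.063300, 0.509000)
  predictor → (-0.286579, 0.868330)
  k2 = (-0.022982, 0.472941)
  → (-0.302541, 0.861659)
(p(0.37), q(0.37)) ≈ (-0.3025, 0.8617)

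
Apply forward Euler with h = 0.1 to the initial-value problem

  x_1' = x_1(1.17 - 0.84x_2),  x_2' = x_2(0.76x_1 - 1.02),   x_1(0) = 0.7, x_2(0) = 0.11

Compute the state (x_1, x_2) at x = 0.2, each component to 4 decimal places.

Euler on (x_1,x_2): x_1_{n+1} = x_1_n + h·x_1', x_2_{n+1} = x_2_n + h·x_2'.
0.000000: (0.700000, 0.110000); f=(0.754320, -0.053680) → (0.775432, 0.104632)
0.100000: (0.775432, 0.104632); f=(0.839102, -0.045062) → (0.859342, 0.100126)
(x_1(0.2), x_2(0.2)) ≈ (0.8593, 0.1001)

0.8593, 0.1001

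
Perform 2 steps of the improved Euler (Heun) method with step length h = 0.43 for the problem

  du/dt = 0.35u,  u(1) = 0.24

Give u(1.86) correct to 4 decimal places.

Heun: k1 = f(t_n, u_n); k2 = f(t_n + h, u_n + h·k1); u_{n+1} = u_n + (h/2)·(k1 + k2).
t=1.000000, u=0.240000:
  k1 = f(1.000000, 0.240000) = 0.084000
  k2 = f(1.430000, 0.276120) = 0.096642
  u ← 0.240000 + (0.43/2)·(0.084000 + 0.096642) = 0.278838
t=1.430000, u=0.278838:
  k1 = f(1.430000, 0.278838) = 0.097593
  k2 = f(1.860000, 0.320803) = 0.112281
  u ← 0.278838 + (0.43/2)·(0.097593 + 0.112281) = 0.323961
u(1.86) ≈ 0.3240

0.3240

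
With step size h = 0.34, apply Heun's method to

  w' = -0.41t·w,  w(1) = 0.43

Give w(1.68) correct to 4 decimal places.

Heun: k1 = f(t_n, w_n); k2 = f(t_n + h, w_n + h·k1); w_{n+1} = w_n + (h/2)·(k1 + k2).
t=1.000000, w=0.430000:
  k1 = f(1.000000, 0.430000) = -0.176300
  k2 = f(1.340000, 0.370058) = -0.203310
  w ← 0.430000 + (0.34/2)·(-0.176300 + (-0.203310)) = 0.365466
t=1.340000, w=0.365466:
  k1 = f(1.340000, 0.365466) = -0.200787
  k2 = f(1.680000, 0.297199) = -0.204710
  w ← 0.365466 + (0.34/2)·(-0.200787 + (-0.204710)) = 0.296532
w(1.68) ≈ 0.2965

0.2965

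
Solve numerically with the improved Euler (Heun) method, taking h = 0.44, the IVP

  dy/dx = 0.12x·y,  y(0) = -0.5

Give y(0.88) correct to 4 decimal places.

Heun: k1 = f(x_n, y_n); k2 = f(x_n + h, y_n + h·k1); y_{n+1} = y_n + (h/2)·(k1 + k2).
x=0.000000, y=-0.500000:
  k1 = f(0.000000, -0.500000) = 0.000000
  k2 = f(0.440000, -0.500000) = -0.026400
  y ← -0.500000 + (0.44/2)·(0.000000 + (-0.026400)) = -0.505808
x=0.440000, y=-0.505808:
  k1 = f(0.440000, -0.505808) = -0.026707
  k2 = f(0.880000, -0.517559) = -0.054654
  y ← -0.505808 + (0.44/2)·(-0.026707 + (-0.054654)) = -0.523707
y(0.88) ≈ -0.5237

-0.5237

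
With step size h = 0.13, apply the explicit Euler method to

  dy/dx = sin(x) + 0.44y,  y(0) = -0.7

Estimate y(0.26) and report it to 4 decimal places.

Euler: y_{n+1} = y_n + h·f(x_n, y_n).
x=0.000000, y=-0.700000: f=-0.308000 → y ← -0.700000 + 0.13·(-0.308000) = -0.740040
x=0.130000, y=-0.740040: f=-0.195983 → y ← -0.740040 + 0.13·(-0.195983) = -0.765518
y(0.26) ≈ -0.7655

-0.7655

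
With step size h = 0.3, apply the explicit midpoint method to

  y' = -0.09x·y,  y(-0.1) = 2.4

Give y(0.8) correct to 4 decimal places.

Midpoint: k1 = f(x_n, y_n); k2 = f(x_n + h/2, y_n + (h/2)·k1); y_{n+1} = y_n + h·k2.
x=-0.100000, y=2.400000:
  k1 = f(-0.100000, 2.400000) = 0.021600
  k2 = f(0.050000, 2.403240) = -0.010815
  y ← 2.400000 + 0.3·(-0.010815) = 2.396756
x=0.200000, y=2.396756:
  k1 = f(0.200000, 2.396756) = -0.043142
  k2 = f(0.350000, 2.390284) = -0.075294
  y ← 2.396756 + 0.3·(-0.075294) = 2.374167
x=0.500000, y=2.374167:
  k1 = f(0.500000, 2.374167) = -0.106838
  k2 = f(0.650000, 2.358142) = -0.137951
  y ← 2.374167 + 0.3·(-0.137951) = 2.332782
y(0.8) ≈ 2.3328

2.3328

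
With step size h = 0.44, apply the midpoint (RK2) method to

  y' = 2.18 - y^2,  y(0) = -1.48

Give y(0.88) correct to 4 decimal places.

Midpoint: k1 = f(t_n, y_n); k2 = f(t_n + h/2, y_n + (h/2)·k1); y_{n+1} = y_n + h·k2.
t=0.000000, y=-1.480000:
  k1 = f(0.000000, -1.480000) = -0.010400
  k2 = f(0.220000, -1.482288) = -0.017178
  y ← -1.480000 + 0.44·(-0.017178) = -1.487558
t=0.440000, y=-1.487558:
  k1 = f(0.440000, -1.487558) = -0.032829
  k2 = f(0.660000, -1.494781) = -0.054369
  y ← -1.487558 + 0.44·(-0.054369) = -1.511481
y(0.88) ≈ -1.5115

-1.5115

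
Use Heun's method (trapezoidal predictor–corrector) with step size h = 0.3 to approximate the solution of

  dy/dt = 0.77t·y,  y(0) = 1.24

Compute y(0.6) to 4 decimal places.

Heun: k1 = f(t_n, y_n); k2 = f(t_n + h, y_n + h·k1); y_{n+1} = y_n + (h/2)·(k1 + k2).
t=0.000000, y=1.240000:
  k1 = f(0.000000, 1.240000) = 0.000000
  k2 = f(0.300000, 1.240000) = 0.286440
  y ← 1.240000 + (0.3/2)·(0.000000 + 0.286440) = 1.282966
t=0.300000, y=1.282966:
  k1 = f(0.300000, 1.282966) = 0.296365
  k2 = f(0.600000, 1.371876) = 0.633807
  y ← 1.282966 + (0.3/2)·(0.296365 + 0.633807) = 1.422492
y(0.6) ≈ 1.4225

1.4225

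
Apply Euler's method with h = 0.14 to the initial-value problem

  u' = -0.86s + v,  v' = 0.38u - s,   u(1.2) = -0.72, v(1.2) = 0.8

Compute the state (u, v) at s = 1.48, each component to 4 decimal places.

Euler on (u,v): u_{n+1} = u_n + h·u', v_{n+1} = v_n + h·v'.
1.200000: (-0.720000, 0.800000); f=(-0.232000, -1.473600) → (-0.752480, 0.593696)
1.340000: (-0.752480, 0.593696); f=(-0.558704, -1.625942) → (-0.830699, 0.366064)
(u(1.48), v(1.48)) ≈ (-0.8307, 0.3661)

-0.8307, 0.3661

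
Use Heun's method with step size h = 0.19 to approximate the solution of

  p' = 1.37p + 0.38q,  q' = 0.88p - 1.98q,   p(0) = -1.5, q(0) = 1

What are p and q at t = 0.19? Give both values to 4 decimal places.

-1.8823, 0.4643

Heun on (p,q): k1 = f(t_n, state_n); k2 = f(t_n + h, state_n + h·k1); state_{n+1} = state_n + (h/2)·(k1 + k2).
0.000000: (-1.500000, 1.000000)
  k1 = (-1.675000, -3.300000)
  predictor → (-1.818250, 0.373000)
  k2 = (-2.349263, -2.338600)
  → (-1.882305, 0.464333)
(p(0.19), q(0.19)) ≈ (-1.8823, 0.4643)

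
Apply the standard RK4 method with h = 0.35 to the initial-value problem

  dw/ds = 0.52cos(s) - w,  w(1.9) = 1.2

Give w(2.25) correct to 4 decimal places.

0.7705

RK4: k1 = f(s_n, w_n); k2 = f(s_n + h/2, w_n + (h/2)·k1); k3 = f(s_n + h/2, w_n + (h/2)·k2); k4 = f(s_n + h, w_n + h·k3); w_{n+1} = w_n + (h/6)·(k1 + 2k2 + 2k3 + k4).
s=1.900000, w=1.200000:
  k1 = f(1.900000, 1.200000) = -1.368111
  k2 = f(2.075000, 0.960581) = -1.211798
  k3 = f(2.075000, 0.987935) = -1.239153
  k4 = f(2.250000, 0.766297) = -1.092947
  w ← 1.200000 + (0.35/6)·(k1 + 2k2 + 2k3 + k4) = 0.770494
w(2.25) ≈ 0.7705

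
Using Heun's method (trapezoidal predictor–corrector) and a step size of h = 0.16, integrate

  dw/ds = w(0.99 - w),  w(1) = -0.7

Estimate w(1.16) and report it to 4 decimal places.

Heun: k1 = f(s_n, w_n); k2 = f(s_n + h, w_n + h·k1); w_{n+1} = w_n + (h/2)·(k1 + k2).
s=1.000000, w=-0.700000:
  k1 = f(1.000000, -0.700000) = -1.183000
  k2 = f(1.160000, -0.889280) = -1.671206
  w ← -0.700000 + (0.16/2)·(-1.183000 + (-1.671206)) = -0.928336
w(1.16) ≈ -0.9283

-0.9283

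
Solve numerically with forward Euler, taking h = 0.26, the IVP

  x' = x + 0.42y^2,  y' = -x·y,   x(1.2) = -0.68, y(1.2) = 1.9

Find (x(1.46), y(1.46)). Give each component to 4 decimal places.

-0.4626, 2.2359

Euler on (x,y): x_{n+1} = x_n + h·x', y_{n+1} = y_n + h·y'.
1.200000: (-0.680000, 1.900000); f=(0.836200, 1.292000) → (-0.462588, 2.235920)
(x(1.46), y(1.46)) ≈ (-0.4626, 2.2359)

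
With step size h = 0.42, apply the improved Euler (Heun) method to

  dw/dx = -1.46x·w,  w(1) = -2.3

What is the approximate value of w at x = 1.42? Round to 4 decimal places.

-1.2075

Heun: k1 = f(x_n, w_n); k2 = f(x_n + h, w_n + h·k1); w_{n+1} = w_n + (h/2)·(k1 + k2).
x=1.000000, w=-2.300000:
  k1 = f(1.000000, -2.300000) = 3.358000
  k2 = f(1.420000, -0.889640) = 1.844402
  w ← -2.300000 + (0.42/2)·(3.358000 + 1.844402) = -1.207496
w(1.42) ≈ -1.2075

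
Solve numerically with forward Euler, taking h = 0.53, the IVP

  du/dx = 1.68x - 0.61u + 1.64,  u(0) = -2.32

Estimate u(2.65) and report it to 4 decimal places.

Euler: u_{n+1} = u_n + h·f(x_n, u_n).
x=0.000000, u=-2.320000: f=3.055200 → u ← -2.320000 + 0.53·3.055200 = -0.700744
x=0.530000, u=-0.700744: f=2.957854 → u ← -0.700744 + 0.53·2.957854 = 0.866919
x=1.060000, u=0.866919: f=2.891980 → u ← 0.866919 + 0.53·2.891980 = 2.399668
x=1.590000, u=2.399668: f=2.847403 → u ← 2.399668 + 0.53·2.847403 = 3.908791
x=2.120000, u=3.908791: f=2.817237 → u ← 3.908791 + 0.53·2.817237 = 5.401927
u(2.65) ≈ 5.4019

5.4019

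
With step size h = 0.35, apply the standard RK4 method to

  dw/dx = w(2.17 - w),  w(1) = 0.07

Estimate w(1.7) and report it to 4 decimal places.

0.2863

RK4: k1 = f(x_n, w_n); k2 = f(x_n + h/2, w_n + (h/2)·k1); k3 = f(x_n + h/2, w_n + (h/2)·k2); k4 = f(x_n + h, w_n + h·k3); w_{n+1} = w_n + (h/6)·(k1 + 2k2 + 2k3 + k4).
x=1.000000, w=0.070000:
  k1 = f(1.000000, 0.070000) = 0.147000
  k2 = f(1.175000, 0.095725) = 0.198560
  k3 = f(1.175000, 0.104748) = 0.216331
  k4 = f(1.350000, 0.145716) = 0.294970
  w ← 0.070000 + (0.35/6)·(k1 + 2k2 + 2k3 + k4) = 0.144186
x=1.350000, w=0.144186:
  k1 = f(1.350000, 0.144186) = 0.292093
  k2 = f(1.525000, 0.195302) = 0.385662
  k3 = f(1.525000, 0.211676) = 0.414531
  k4 = f(1.700000, 0.289271) = 0.544041
  w ← 0.144186 + (0.35/6)·(k1 + 2k2 + 2k3 + k4) = 0.286316
w(1.7) ≈ 0.2863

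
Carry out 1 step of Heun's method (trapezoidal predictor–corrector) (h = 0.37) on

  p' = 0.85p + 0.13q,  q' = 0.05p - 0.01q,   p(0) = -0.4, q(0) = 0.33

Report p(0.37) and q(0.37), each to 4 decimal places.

Heun on (p,q): k1 = f(t_n, state_n); k2 = f(t_n + h, state_n + h·k1); state_{n+1} = state_n + (h/2)·(k1 + k2).
0.000000: (-0.400000, 0.330000)
  k1 = (-0.297100, -0.023300)
  predictor → (-0.509927, 0.321379)
  k2 = (-0.391659, -0.028710)
  → (-0.527420, 0.320378)
(p(0.37), q(0.37)) ≈ (-0.5274, 0.3204)

-0.5274, 0.3204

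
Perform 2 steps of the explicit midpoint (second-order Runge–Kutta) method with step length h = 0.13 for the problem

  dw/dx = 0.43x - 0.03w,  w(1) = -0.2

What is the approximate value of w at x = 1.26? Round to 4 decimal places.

-0.0726

Midpoint: k1 = f(x_n, w_n); k2 = f(x_n + h/2, w_n + (h/2)·k1); w_{n+1} = w_n + h·k2.
x=1.000000, w=-0.200000:
  k1 = f(1.000000, -0.200000) = 0.436000
  k2 = f(1.065000, -0.171660) = 0.463100
  w ← -0.200000 + 0.13·0.463100 = -0.139797
x=1.130000, w=-0.139797:
  k1 = f(1.130000, -0.139797) = 0.490094
  k2 = f(1.195000, -0.107941) = 0.517088
  w ← -0.139797 + 0.13·0.517088 = -0.072576
w(1.26) ≈ -0.0726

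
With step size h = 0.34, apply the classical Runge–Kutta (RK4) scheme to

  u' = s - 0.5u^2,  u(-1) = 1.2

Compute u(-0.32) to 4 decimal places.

RK4: k1 = f(s_n, u_n); k2 = f(s_n + h/2, u_n + (h/2)·k1); k3 = f(s_n + h/2, u_n + (h/2)·k2); k4 = f(s_n + h, u_n + h·k3); u_{n+1} = u_n + (h/6)·(k1 + 2k2 + 2k3 + k4).
s=-1.000000, u=1.200000:
  k1 = f(-1.000000, 1.200000) = -1.720000
  k2 = f(-0.830000, 0.907600) = -1.241869
  k3 = f(-0.830000, 0.988882) = -1.318944
  k4 = f(-0.660000, 0.751559) = -0.942420
  u ← 1.200000 + (0.34/6)·(k1 + 2k2 + 2k3 + k4) = 0.758904
s=-0.660000, u=0.758904:
  k1 = f(-0.660000, 0.758904) = -0.947968
  k2 = f(-0.490000, 0.597750) = -0.668652
  k3 = f(-0.490000, 0.645233) = -0.698163
  k4 = f(-0.320000, 0.521529) = -0.455996
  u ← 0.758904 + (0.34/6)·(k1 + 2k2 + 2k3 + k4) = 0.524440
u(-0.32) ≈ 0.5244

0.5244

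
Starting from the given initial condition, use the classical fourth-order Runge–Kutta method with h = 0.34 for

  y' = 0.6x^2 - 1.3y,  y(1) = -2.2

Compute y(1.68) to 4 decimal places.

-0.3762

RK4: k1 = f(x_n, y_n); k2 = f(x_n + h/2, y_n + (h/2)·k1); k3 = f(x_n + h/2, y_n + (h/2)·k2); k4 = f(x_n + h, y_n + h·k3); y_{n+1} = y_n + (h/6)·(k1 + 2k2 + 2k3 + k4).
x=1.000000, y=-2.200000:
  k1 = f(1.000000, -2.200000) = 3.460000
  k2 = f(1.170000, -1.611800) = 2.916680
  k3 = f(1.170000, -1.704164) = 3.036754
  k4 = f(1.340000, -1.167504) = 2.595115
  y ← -2.200000 + (0.34/6)·(k1 + 2k2 + 2k3 + k4) = -1.182154
x=1.340000, y=-1.182154:
  k1 = f(1.340000, -1.182154) = 2.614161
  k2 = f(1.510000, -0.737747) = 2.327131
  k3 = f(1.510000, -0.786542) = 2.390565
  k4 = f(1.680000, -0.369362) = 2.173611
  y ← -1.182154 + (0.34/6)·(k1 + 2k2 + 2k3 + k4) = -0.376175
y(1.68) ≈ -0.3762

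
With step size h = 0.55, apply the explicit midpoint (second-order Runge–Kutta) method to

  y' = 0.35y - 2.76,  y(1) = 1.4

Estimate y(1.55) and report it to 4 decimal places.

0.0313

Midpoint: k1 = f(s_n, y_n); k2 = f(s_n + h/2, y_n + (h/2)·k1); y_{n+1} = y_n + h·k2.
s=1.000000, y=1.400000:
  k1 = f(1.000000, 1.400000) = -2.270000
  k2 = f(1.275000, 0.775750) = -2.488487
  y ← 1.400000 + 0.55·(-2.488487) = 0.031332
y(1.55) ≈ 0.0313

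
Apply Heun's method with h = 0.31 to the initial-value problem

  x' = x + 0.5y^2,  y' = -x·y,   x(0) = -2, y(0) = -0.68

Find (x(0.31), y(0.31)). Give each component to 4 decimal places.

Heun on (x,y): k1 = f(s_n, state_n); k2 = f(s_n + h, state_n + h·k1); state_{n+1} = state_n + (h/2)·(k1 + k2).
0.000000: (-2.000000, -0.680000)
  k1 = (-1.768800, -1.360000)
  predictor → (-2.548328, -1.101600)
  k2 = (-1.941567, -2.807238)
  → (-2.575107, -1.325922)
(x(0.31), y(0.31)) ≈ (-2.5751, -1.3259)

-2.5751, -1.3259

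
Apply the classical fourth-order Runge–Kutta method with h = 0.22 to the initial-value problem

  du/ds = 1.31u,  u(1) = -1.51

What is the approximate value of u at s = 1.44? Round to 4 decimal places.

-2.6872

RK4: k1 = f(s_n, u_n); k2 = f(s_n + h/2, u_n + (h/2)·k1); k3 = f(s_n + h/2, u_n + (h/2)·k2); k4 = f(s_n + h, u_n + h·k3); u_{n+1} = u_n + (h/6)·(k1 + 2k2 + 2k3 + k4).
s=1.000000, u=-1.510000:
  k1 = f(1.000000, -1.510000) = -1.978100
  k2 = f(1.110000, -1.727591) = -2.263144
  k3 = f(1.110000, -1.758946) = -2.304219
  k4 = f(1.220000, -2.016928) = -2.642176
  u ← -1.510000 + (0.22/6)·(k1 + 2k2 + 2k3 + k4) = -2.014350
s=1.220000, u=-2.014350:
  k1 = f(1.220000, -2.014350) = -2.638799
  k2 = f(1.330000, -2.304618) = -3.019050
  k3 = f(1.330000, -2.346446) = -3.073844
  k4 = f(1.440000, -2.690596) = -3.524680
  u ← -2.014350 + (0.22/6)·(k1 + 2k2 + 2k3 + k4) = -2.687156
u(1.44) ≈ -2.6872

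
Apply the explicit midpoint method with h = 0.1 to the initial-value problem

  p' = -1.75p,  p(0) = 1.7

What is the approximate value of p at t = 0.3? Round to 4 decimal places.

1.0087

Midpoint: k1 = f(t_n, p_n); k2 = f(t_n + h/2, p_n + (h/2)·k1); p_{n+1} = p_n + h·k2.
t=0.000000, p=1.700000:
  k1 = f(0.000000, 1.700000) = -2.975000
  k2 = f(0.050000, 1.551250) = -2.714688
  p ← 1.700000 + 0.1·(-2.714688) = 1.428531
t=0.100000, p=1.428531:
  k1 = f(0.100000, 1.428531) = -2.499930
  k2 = f(0.150000, 1.303535) = -2.281186
  p ← 1.428531 + 0.1·(-2.281186) = 1.200413
t=0.200000, p=1.200413:
  k1 = f(0.200000, 1.200413) = -2.100722
  k2 = f(0.250000, 1.095377) = -1.916909
  p ← 1.200413 + 0.1·(-1.916909) = 1.008722
p(0.3) ≈ 1.0087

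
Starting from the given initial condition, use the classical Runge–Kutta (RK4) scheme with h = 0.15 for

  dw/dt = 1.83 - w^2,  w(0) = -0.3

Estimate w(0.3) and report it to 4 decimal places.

RK4: k1 = f(t_n, w_n); k2 = f(t_n + h/2, w_n + (h/2)·k1); k3 = f(t_n + h/2, w_n + (h/2)·k2); k4 = f(t_n + h, w_n + h·k3); w_{n+1} = w_n + (h/6)·(k1 + 2k2 + 2k3 + k4).
t=0.000000, w=-0.300000:
  k1 = f(0.000000, -0.300000) = 1.740000
  k2 = f(0.075000, -0.169500) = 1.801270
  k3 = f(0.075000, -0.164905) = 1.802806
  k4 = f(0.150000, -0.029579) = 1.829125
  w ← -0.300000 + (0.15/6)·(k1 + 2k2 + 2k3 + k4) = -0.030568
t=0.150000, w=-0.030568:
  k1 = f(0.150000, -0.030568) = 1.829066
  k2 = f(0.225000, 0.106612) = 1.818634
  k3 = f(0.225000, 0.105829) = 1.818800
  k4 = f(0.300000, 0.242252) = 1.771314
  w ← -0.030568 + (0.15/6)·(k1 + 2k2 + 2k3 + k4) = 0.241313
w(0.3) ≈ 0.2413

0.2413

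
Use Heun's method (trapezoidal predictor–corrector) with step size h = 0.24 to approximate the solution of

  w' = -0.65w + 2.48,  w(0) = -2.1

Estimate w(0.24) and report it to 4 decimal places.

-1.2492

Heun: k1 = f(x_n, w_n); k2 = f(x_n + h, w_n + h·k1); w_{n+1} = w_n + (h/2)·(k1 + k2).
x=0.000000, w=-2.100000:
  k1 = f(0.000000, -2.100000) = 3.845000
  k2 = f(0.240000, -1.177200) = 3.245180
  w ← -2.100000 + (0.24/2)·(3.845000 + 3.245180) = -1.249178
w(0.24) ≈ -1.2492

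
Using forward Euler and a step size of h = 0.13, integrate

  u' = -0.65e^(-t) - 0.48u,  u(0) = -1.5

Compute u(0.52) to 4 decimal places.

Euler: u_{n+1} = u_n + h·f(t_n, u_n).
t=0.000000, u=-1.500000: f=0.070000 → u ← -1.500000 + 0.13·0.070000 = -1.490900
t=0.130000, u=-1.490900: f=0.144870 → u ← -1.490900 + 0.13·0.144870 = -1.472067
t=0.260000, u=-1.472067: f=0.205409 → u ← -1.472067 + 0.13·0.205409 = -1.445364
t=0.390000, u=-1.445364: f=0.253688 → u ← -1.445364 + 0.13·0.253688 = -1.412384
u(0.52) ≈ -1.4124

-1.4124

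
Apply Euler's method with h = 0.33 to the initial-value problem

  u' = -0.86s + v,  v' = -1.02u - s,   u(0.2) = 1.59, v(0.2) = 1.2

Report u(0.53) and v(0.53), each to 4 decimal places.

Euler on (u,v): u_{n+1} = u_n + h·u', v_{n+1} = v_n + h·v'.
0.200000: (1.590000, 1.200000); f=(1.028000, -1.821800) → (1.929240, 0.598806)
(u(0.53), v(0.53)) ≈ (1.9292, 0.5988)

1.9292, 0.5988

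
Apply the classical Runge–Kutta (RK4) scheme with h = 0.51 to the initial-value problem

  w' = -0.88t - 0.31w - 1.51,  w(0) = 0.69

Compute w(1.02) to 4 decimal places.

-1.2306

RK4: k1 = f(t_n, w_n); k2 = f(t_n + h/2, w_n + (h/2)·k1); k3 = f(t_n + h/2, w_n + (h/2)·k2); k4 = f(t_n + h, w_n + h·k3); w_{n+1} = w_n + (h/6)·(k1 + 2k2 + 2k3 + k4).
t=0.000000, w=0.690000:
  k1 = f(0.000000, 0.690000) = -1.723900
  k2 = f(0.255000, 0.250405) = -1.812026
  k3 = f(0.255000, 0.227933) = -1.805059
  k4 = f(0.510000, -0.230580) = -1.887320
  w ← 0.690000 + (0.51/6)·(k1 + 2k2 + 2k3 + k4) = -0.231858
t=0.510000, w=-0.231858:
  k1 = f(0.510000, -0.231858) = -1.886924
  k2 = f(0.765000, -0.713024) = -1.962163
  k3 = f(0.765000, -0.732210) = -1.956215
  k4 = f(1.020000, -1.229528) = -2.026446
  w ← -0.231858 + (0.51/6)·(k1 + 2k2 + 2k3 + k4) = -1.230619
w(1.02) ≈ -1.2306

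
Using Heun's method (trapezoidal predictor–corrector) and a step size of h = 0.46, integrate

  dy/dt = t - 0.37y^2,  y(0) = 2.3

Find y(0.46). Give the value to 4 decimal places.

1.7889

Heun: k1 = f(t_n, y_n); k2 = f(t_n + h, y_n + h·k1); y_{n+1} = y_n + (h/2)·(k1 + k2).
t=0.000000, y=2.300000:
  k1 = f(0.000000, 2.300000) = -1.957300
  k2 = f(0.460000, 1.399642) = -0.264829
  y ← 2.300000 + (0.46/2)·(-1.957300 + (-0.264829)) = 1.788910
y(0.46) ≈ 1.7889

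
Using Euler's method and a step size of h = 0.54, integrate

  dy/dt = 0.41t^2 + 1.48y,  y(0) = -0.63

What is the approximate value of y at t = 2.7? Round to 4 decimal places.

Euler: y_{n+1} = y_n + h·f(t_n, y_n).
t=0.000000, y=-0.630000: f=-0.932400 → y ← -0.630000 + 0.54·(-0.932400) = -1.133496
t=0.540000, y=-1.133496: f=-1.558018 → y ← -1.133496 + 0.54·(-1.558018) = -1.974826
t=1.080000, y=-1.974826: f=-2.444518 → y ← -1.974826 + 0.54·(-2.444518) = -3.294866
t=1.620000, y=-3.294866: f=-3.800397 → y ← -3.294866 + 0.54·(-3.800397) = -5.347080
t=2.160000, y=-5.347080: f=-6.000782 → y ← -5.347080 + 0.54·(-6.000782) = -8.587502
y(2.7) ≈ -8.5875

-8.5875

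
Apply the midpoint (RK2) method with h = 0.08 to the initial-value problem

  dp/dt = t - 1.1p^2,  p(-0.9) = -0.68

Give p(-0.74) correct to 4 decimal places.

Midpoint: k1 = f(t_n, p_n); k2 = f(t_n + h/2, p_n + (h/2)·k1); p_{n+1} = p_n + h·k2.
t=-0.900000, p=-0.680000:
  k1 = f(-0.900000, -0.680000) = -1.408640
  k2 = f(-0.860000, -0.736346) = -1.456425
  p ← -0.680000 + 0.08·(-1.456425) = -0.796514
t=-0.820000, p=-0.796514:
  k1 = f(-0.820000, -0.796514) = -1.517878
  k2 = f(-0.780000, -0.857229) = -1.588326
  p ← -0.796514 + 0.08·(-1.588326) = -0.923580
p(-0.74) ≈ -0.9236

-0.9236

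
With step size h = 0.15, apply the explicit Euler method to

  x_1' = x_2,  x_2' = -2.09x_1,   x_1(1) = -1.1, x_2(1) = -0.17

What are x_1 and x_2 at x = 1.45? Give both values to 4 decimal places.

Euler on (x_1,x_2): x_1_{n+1} = x_1_n + h·x_1', x_2_{n+1} = x_2_n + h·x_2'.
1.000000: (-1.100000, -0.170000); f=(-0.170000, 2.299000) → (-1.125500, 0.174850)
1.150000: (-1.125500, 0.174850); f=(0.174850, 2.352295) → (-1.099273, 0.527694)
1.300000: (-1.099273, 0.527694); f=(0.527694, 2.297480) → (-1.020118, 0.872316)
(x_1(1.45), x_2(1.45)) ≈ (-1.0201, 0.8723)

-1.0201, 0.8723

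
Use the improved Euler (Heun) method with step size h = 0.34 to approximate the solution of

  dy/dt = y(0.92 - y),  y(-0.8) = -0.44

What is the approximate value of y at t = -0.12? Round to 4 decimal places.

Heun: k1 = f(t_n, y_n); k2 = f(t_n + h, y_n + h·k1); y_{n+1} = y_n + (h/2)·(k1 + k2).
t=-0.800000, y=-0.440000:
  k1 = f(-0.800000, -0.440000) = -0.598400
  k2 = f(-0.460000, -0.643456) = -1.006015
  y ← -0.440000 + (0.34/2)·(-0.598400 + (-1.006015)) = -0.712751
t=-0.460000, y=-0.712751:
  k1 = f(-0.460000, -0.712751) = -1.163744
  k2 = f(-0.120000, -1.108424) = -2.248352
  y ← -0.712751 + (0.34/2)·(-1.163744 + (-2.248352)) = -1.292807
y(-0.12) ≈ -1.2928

-1.2928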